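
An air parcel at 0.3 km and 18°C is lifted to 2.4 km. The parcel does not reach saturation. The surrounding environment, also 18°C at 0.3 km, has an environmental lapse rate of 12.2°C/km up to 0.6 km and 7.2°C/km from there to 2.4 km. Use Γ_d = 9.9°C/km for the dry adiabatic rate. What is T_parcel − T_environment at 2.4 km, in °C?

-4.17°C (parcel cooler than environment)

Parcel:
  300–2400 m, dry: Δz = 2.1 km ⇒ ΔT = -20.79°C; T = -2.79°C
Environment:
  300–600 m, environment, lower layer: Δz = 0.3 km ⇒ ΔT = -3.66°C; T = 14.34°C
  600–2400 m, environment, upper layer: Δz = 1.8 km ⇒ ΔT = -12.96°C; T = 1.38°C
T_parcel − T_env = -2.79 − 1.38 = -4.17°C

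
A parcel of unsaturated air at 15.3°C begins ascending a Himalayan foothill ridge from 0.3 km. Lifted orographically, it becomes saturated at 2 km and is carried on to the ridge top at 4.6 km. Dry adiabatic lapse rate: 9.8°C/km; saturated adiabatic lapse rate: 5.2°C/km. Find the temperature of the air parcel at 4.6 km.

-14.88°C

300–2000 m, dry: Δz = 1.7 km ⇒ ΔT = -16.66°C; T = -1.36°C
2000–4600 m, saturated: Δz = 2.6 km ⇒ ΔT = -13.52°C; T = -14.88°C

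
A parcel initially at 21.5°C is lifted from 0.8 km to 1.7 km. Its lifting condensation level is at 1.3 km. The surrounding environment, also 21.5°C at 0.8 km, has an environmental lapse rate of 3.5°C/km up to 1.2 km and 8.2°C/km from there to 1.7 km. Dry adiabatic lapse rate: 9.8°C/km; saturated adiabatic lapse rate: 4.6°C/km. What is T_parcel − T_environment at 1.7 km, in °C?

-1.24°C (parcel cooler than environment)

Parcel:
  Dry to 1300 m: -9.8 × 0.5 km = -4.9°C, so T = 16.6°C.
  Saturated to 1700 m: -4.6 × 0.4 km = -1.84°C, so T = 14.76°C.
Environment:
  Environment, lower layer to 1200 m: -3.5 × 0.4 km = -1.4°C, so T = 20.1°C.
  Environment, upper layer to 1700 m: -8.2 × 0.5 km = -4.1°C, so T = 16°C.
T_parcel − T_env = 14.76 − 16 = -1.24°C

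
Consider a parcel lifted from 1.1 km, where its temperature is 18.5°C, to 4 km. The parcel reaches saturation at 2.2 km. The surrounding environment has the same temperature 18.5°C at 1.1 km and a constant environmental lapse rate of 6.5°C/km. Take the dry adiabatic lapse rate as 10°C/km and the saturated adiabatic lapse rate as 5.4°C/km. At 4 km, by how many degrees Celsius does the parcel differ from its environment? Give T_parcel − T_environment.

Parcel:
  1100 → 2200 m (dry, 10°C/km): ΔT = -10 × 1.1 = -11°C → T = 7.5°C
  2200 → 4000 m (saturated, 5.4°C/km): ΔT = -5.4 × 1.8 = -9.72°C → T = -2.22°C
Environment:
  1100 → 4000 m (environment, 6.5°C/km): ΔT = -6.5 × 2.9 = -18.85°C → T = -0.35°C
T_parcel − T_env = -2.22 − (-0.35) = -1.87°C

-1.87°C (parcel cooler than environment)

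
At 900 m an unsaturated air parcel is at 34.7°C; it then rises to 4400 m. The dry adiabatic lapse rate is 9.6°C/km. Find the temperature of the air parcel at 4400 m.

1.1°C

900 → 4400 m (dry adiabatic, 9.6°C/km): ΔT = -9.6 × 3.5 = -33.6°C → T = 1.1°C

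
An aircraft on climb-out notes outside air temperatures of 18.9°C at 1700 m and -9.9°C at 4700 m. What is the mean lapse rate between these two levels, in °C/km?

Γ = −ΔT/Δz = (18.9 − (-9.9)) / (4700 − 1700) m
  = 28.8°C / 3 km = 9.6°C/km

9.6°C/km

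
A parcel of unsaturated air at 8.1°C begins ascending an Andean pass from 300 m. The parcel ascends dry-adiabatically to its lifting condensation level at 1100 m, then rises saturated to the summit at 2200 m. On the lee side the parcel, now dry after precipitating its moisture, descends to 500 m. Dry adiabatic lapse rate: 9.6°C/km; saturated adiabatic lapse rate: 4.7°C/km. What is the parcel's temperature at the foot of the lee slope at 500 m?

300 → 1100 m (dry, 9.6°C/km): ΔT = -9.6 × 0.8 = -7.68°C → T = 0.42°C
1100 → 2200 m (saturated, 4.7°C/km): ΔT = -4.7 × 1.1 = -5.17°C → T = -4.75°C
2200 → 500 m (dry descent, 9.6°C/km): ΔT = +9.6 × 1.7 = +16.32°C → T = 11.57°C

11.57°C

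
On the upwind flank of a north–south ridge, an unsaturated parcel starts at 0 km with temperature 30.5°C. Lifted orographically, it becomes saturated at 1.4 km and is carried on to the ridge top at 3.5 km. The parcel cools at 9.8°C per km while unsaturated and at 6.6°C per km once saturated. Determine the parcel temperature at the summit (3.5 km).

0 → 1400 m (dry, 9.8°C/km): ΔT = -9.8 × 1.4 = -13.72°C → T = 16.78°C
1400 → 3500 m (saturated, 6.6°C/km): ΔT = -6.6 × 2.1 = -13.86°C → T = 2.92°C

2.92°C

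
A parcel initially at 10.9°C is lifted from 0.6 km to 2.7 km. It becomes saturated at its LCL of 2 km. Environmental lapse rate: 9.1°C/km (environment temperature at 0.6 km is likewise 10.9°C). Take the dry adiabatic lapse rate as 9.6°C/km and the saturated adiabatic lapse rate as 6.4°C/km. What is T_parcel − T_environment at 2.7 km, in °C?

+1.19°C (parcel warmer than environment)

Parcel:
  Dry to 2000 m: -9.6 × 1.4 km = -13.44°C, so T = -2.54°C.
  Saturated to 2700 m: -6.4 × 0.7 km = -4.48°C, so T = -7.02°C.
Environment:
  Environment to 2700 m: -9.1 × 2.1 km = -19.11°C, so T = -8.21°C.
T_parcel − T_env = -7.02 − (-8.21) = +1.19°C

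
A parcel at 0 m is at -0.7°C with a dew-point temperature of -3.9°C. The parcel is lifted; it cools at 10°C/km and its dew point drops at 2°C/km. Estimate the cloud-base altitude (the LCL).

400 m

T and T_d converge at 10 − 2 = 8°C per km
Height above start = (-0.7 − (-3.9)) / 8 = 0.4 km
LCL altitude = 0 m + 400 m = 400 m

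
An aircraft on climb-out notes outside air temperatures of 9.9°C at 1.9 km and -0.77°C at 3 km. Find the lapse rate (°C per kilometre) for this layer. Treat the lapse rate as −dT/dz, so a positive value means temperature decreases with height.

Γ = −ΔT/Δz = (9.9 − (-0.77)) / (3000 − 1900) m
  = 10.67°C / 1.1 km = 9.7°C/km

9.7°C/km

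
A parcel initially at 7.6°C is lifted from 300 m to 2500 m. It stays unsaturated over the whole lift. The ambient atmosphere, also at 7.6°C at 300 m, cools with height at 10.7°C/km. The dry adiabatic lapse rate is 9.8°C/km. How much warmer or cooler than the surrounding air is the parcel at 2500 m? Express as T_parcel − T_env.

Parcel:
  300 → 2500 m (dry, 9.8°C/km): ΔT = -9.8 × 2.2 = -21.56°C → T = -13.96°C
Environment:
  300 → 2500 m (environment, 10.7°C/km): ΔT = -10.7 × 2.2 = -23.54°C → T = -15.94°C
T_parcel − T_env = -13.96 − (-15.94) = +1.98°C

+1.98°C (parcel warmer than environment)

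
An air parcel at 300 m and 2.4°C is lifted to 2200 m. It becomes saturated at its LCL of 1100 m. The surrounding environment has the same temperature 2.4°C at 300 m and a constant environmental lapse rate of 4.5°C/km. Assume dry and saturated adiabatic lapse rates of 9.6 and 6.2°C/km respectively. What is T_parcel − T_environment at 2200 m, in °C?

Parcel:
  300 → 1100 m (dry, 9.6°C/km): ΔT = -9.6 × 0.8 = -7.68°C → T = -5.28°C
  1100 → 2200 m (saturated, 6.2°C/km): ΔT = -6.2 × 1.1 = -6.82°C → T = -12.1°C
Environment:
  300 → 2200 m (environment, 4.5°C/km): ΔT = -4.5 × 1.9 = -8.55°C → T = -6.15°C
T_parcel − T_env = -12.1 − (-6.15) = -5.95°C

-5.95°C (parcel cooler than environment)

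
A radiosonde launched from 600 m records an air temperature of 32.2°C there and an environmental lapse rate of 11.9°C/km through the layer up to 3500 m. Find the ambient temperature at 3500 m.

From 600 m to 3500 m (environmental): cools by 11.9 × 2.9 = 34.51°C, giving -2.31°C.

-2.31°C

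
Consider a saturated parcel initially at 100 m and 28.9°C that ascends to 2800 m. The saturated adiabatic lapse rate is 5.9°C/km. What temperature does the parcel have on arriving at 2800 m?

From 100 m to 2800 m (saturated adiabatic): cools by 5.9 × 2.7 = 15.93°C, giving 12.97°C.

12.97°C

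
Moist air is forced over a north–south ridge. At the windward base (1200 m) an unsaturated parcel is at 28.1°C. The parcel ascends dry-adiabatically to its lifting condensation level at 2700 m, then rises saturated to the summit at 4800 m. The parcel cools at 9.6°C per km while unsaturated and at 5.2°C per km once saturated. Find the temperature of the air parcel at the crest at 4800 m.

2.78°C

From 1200 m to 2700 m (dry): cools by 9.6 × 1.5 = 14.4°C, giving 13.7°C.
From 2700 m to 4800 m (saturated): cools by 5.2 × 2.1 = 10.92°C, giving 2.78°C.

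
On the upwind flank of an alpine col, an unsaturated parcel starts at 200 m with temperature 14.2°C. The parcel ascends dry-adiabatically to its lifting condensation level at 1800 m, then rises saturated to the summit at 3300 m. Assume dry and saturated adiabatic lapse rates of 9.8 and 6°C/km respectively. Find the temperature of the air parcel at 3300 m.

-10.48°C

From 200 m to 1800 m (dry): cools by 9.8 × 1.6 = 15.68°C, giving -1.48°C.
From 1800 m to 3300 m (saturated): cools by 6 × 1.5 = 9°C, giving -10.48°C.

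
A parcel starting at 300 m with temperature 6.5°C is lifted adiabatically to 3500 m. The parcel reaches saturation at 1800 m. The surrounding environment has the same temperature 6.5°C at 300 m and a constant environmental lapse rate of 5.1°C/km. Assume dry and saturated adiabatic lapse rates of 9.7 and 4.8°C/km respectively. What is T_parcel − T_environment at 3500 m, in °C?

-6.39°C (parcel cooler than environment)

Parcel:
  Dry to 1800 m: -9.7 × 1.5 km = -14.55°C, so T = -8.05°C.
  Saturated to 3500 m: -4.8 × 1.7 km = -8.16°C, so T = -16.21°C.
Environment:
  Environment to 3500 m: -5.1 × 3.2 km = -16.32°C, so T = -9.82°C.
T_parcel − T_env = -16.21 − (-9.82) = -6.39°C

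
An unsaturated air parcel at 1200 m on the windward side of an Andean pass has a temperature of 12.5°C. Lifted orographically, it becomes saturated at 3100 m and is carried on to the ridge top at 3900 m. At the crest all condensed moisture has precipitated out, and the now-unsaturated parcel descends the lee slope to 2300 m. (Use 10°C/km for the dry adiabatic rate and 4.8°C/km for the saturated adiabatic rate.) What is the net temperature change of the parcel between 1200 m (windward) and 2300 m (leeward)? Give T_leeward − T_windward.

From 1200 m to 3100 m (dry): cools by 10 × 1.9 = 19°C, giving -6.5°C.
From 3100 m to 3900 m (saturated): cools by 4.8 × 0.8 = 3.84°C, giving -10.34°C.
From 3900 m to 2300 m (dry descent): warms by 10 × 1.6 = 16°C, giving 5.66°C.
Net change vs windward start: 5.66 − 12.5 = -6.84°C

-6.84°C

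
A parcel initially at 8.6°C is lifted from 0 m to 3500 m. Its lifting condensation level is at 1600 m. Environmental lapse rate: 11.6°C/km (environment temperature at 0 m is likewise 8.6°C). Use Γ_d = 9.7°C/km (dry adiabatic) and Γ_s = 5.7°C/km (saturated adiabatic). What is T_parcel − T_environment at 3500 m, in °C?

+14.25°C (parcel warmer than environment)

Parcel:
  0–1600 m, dry: Δz = 1.6 km ⇒ ΔT = -15.52°C; T = -6.92°C
  1600–3500 m, saturated: Δz = 1.9 km ⇒ ΔT = -10.83°C; T = -17.75°C
Environment:
  0–3500 m, environment: Δz = 3.5 km ⇒ ΔT = -40.6°C; T = -32°C
T_parcel − T_env = -17.75 − (-32) = +14.25°C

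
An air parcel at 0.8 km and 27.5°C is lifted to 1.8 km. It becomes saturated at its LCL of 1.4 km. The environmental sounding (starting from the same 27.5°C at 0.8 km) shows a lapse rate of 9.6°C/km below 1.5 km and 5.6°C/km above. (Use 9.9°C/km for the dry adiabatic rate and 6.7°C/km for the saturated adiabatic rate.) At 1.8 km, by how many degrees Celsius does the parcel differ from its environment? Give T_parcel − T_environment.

-0.22°C (parcel cooler than environment)

Parcel:
  From 800 m to 1400 m (dry): cools by 9.9 × 0.6 = 5.94°C, giving 21.56°C.
  From 1400 m to 1800 m (saturated): cools by 6.7 × 0.4 = 2.68°C, giving 18.88°C.
Environment:
  From 800 m to 1500 m (environment, lower layer): cools by 9.6 × 0.7 = 6.72°C, giving 20.78°C.
  From 1500 m to 1800 m (environment, upper layer): cools by 5.6 × 0.3 = 1.68°C, giving 19.1°C.
T_parcel − T_env = 18.88 − 19.1 = -0.22°C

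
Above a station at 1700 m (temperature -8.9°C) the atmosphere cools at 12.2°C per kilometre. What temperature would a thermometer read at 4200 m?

-39.4°C

1700 → 4200 m (environmental, 12.2°C/km): ΔT = -12.2 × 2.5 = -30.5°C → T = -39.4°C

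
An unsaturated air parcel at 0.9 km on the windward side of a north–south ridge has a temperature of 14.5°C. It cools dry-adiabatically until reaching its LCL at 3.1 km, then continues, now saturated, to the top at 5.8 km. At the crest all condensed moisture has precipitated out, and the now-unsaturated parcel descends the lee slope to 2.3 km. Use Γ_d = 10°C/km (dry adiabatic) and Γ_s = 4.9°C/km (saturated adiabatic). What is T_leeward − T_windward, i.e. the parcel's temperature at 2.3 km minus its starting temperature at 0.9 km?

-0.23°C

900 → 3100 m (dry, 10°C/km): ΔT = -10 × 2.2 = -22°C → T = -7.5°C
3100 → 5800 m (saturated, 4.9°C/km): ΔT = -4.9 × 2.7 = -13.23°C → T = -20.73°C
5800 → 2300 m (dry descent, 10°C/km): ΔT = +10 × 3.5 = +35°C → T = 14.27°C
Net change vs windward start: 14.27 − 14.5 = -0.23°C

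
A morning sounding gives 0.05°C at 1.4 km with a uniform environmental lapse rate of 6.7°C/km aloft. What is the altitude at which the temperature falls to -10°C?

2.9 km

Height above start = (0.05 − (-10)) / 6.7 = 1.5 km
Altitude = 1400 m + 1500 m = 2900 m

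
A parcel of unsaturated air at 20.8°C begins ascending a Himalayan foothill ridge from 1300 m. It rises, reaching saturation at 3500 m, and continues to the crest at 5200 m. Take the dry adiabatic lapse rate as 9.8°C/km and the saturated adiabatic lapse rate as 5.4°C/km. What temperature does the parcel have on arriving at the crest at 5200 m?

1300 → 3500 m (dry, 9.8°C/km): ΔT = -9.8 × 2.2 = -21.56°C → T = -0.76°C
3500 → 5200 m (saturated, 5.4°C/km): ΔT = -5.4 × 1.7 = -9.18°C → T = -9.94°C

-9.94°C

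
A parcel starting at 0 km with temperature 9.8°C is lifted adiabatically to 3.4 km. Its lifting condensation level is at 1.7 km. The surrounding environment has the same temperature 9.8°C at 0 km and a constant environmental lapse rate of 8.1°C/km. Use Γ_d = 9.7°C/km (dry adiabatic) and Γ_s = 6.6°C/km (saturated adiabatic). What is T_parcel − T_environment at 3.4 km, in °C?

Parcel:
  0 → 1700 m (dry, 9.7°C/km): ΔT = -9.7 × 1.7 = -16.49°C → T = -6.69°C
  1700 → 3400 m (saturated, 6.6°C/km): ΔT = -6.6 × 1.7 = -11.22°C → T = -17.91°C
Environment:
  0 → 3400 m (environment, 8.1°C/km): ΔT = -8.1 × 3.4 = -27.54°C → T = -17.74°C
T_parcel − T_env = -17.91 − (-17.74) = -0.17°C

-0.17°C (parcel cooler than environment)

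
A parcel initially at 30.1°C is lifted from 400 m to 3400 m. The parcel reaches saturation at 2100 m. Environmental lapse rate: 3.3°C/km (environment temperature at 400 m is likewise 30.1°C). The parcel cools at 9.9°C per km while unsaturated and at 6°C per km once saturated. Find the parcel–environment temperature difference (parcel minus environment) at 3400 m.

Parcel:
  From 400 m to 2100 m (dry): cools by 9.9 × 1.7 = 16.83°C, giving 13.27°C.
  From 2100 m to 3400 m (saturated): cools by 6 × 1.3 = 7.8°C, giving 5.47°C.
Environment:
  From 400 m to 3400 m (environment): cools by 3.3 × 3 = 9.9°C, giving 20.2°C.
T_parcel − T_env = 5.47 − 20.2 = -14.73°C

-14.73°C (parcel cooler than environment)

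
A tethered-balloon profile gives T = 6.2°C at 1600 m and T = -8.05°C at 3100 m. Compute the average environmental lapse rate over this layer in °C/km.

9.5°C/km

Γ = −ΔT/Δz = (6.2 − (-8.05)) / (3100 − 1600) m
  = 14.25°C / 1.5 km = 9.5°C/km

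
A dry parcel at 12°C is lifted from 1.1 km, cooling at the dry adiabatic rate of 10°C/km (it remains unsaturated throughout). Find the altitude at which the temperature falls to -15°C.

3.8 km

Height above start = (12 − (-15)) / 10 = 2.7 km
Altitude = 1100 m + 2700 m = 3800 m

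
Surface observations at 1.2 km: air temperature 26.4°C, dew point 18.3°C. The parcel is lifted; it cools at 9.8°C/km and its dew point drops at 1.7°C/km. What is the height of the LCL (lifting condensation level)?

2.2 km

T and T_d converge at 9.8 − 1.7 = 8.1°C per km
Height above start = (26.4 − 18.3) / 8.1 = 1 km
LCL altitude = 1200 m + 1000 m = 2200 m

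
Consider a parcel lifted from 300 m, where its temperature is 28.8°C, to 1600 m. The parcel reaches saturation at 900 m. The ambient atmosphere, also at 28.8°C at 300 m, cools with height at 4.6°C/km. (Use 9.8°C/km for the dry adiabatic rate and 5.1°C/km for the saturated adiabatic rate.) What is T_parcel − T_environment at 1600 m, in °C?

-3.47°C (parcel cooler than environment)

Parcel:
  Dry to 900 m: -9.8 × 0.6 km = -5.88°C, so T = 22.92°C.
  Saturated to 1600 m: -5.1 × 0.7 km = -3.57°C, so T = 19.35°C.
Environment:
  Environment to 1600 m: -4.6 × 1.3 km = -5.98°C, so T = 22.82°C.
T_parcel − T_env = 19.35 − 22.82 = -3.47°C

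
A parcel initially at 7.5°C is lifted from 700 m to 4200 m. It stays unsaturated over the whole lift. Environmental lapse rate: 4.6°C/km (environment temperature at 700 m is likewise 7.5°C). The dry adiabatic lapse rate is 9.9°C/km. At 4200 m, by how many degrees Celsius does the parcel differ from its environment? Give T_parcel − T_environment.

Parcel:
  700 → 4200 m (dry, 9.9°C/km): ΔT = -9.9 × 3.5 = -34.65°C → T = -27.15°C
Environment:
  700 → 4200 m (environment, 4.6°C/km): ΔT = -4.6 × 3.5 = -16.1°C → T = -8.6°C
T_parcel − T_env = -27.15 − (-8.6) = -18.55°C

-18.55°C (parcel cooler than environment)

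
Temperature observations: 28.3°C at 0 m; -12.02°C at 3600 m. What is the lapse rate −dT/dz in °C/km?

11.2°C/km

Γ = −ΔT/Δz = (28.3 − (-12.02)) / (3600 − 0) m
  = 40.32°C / 3.6 km = 11.2°C/km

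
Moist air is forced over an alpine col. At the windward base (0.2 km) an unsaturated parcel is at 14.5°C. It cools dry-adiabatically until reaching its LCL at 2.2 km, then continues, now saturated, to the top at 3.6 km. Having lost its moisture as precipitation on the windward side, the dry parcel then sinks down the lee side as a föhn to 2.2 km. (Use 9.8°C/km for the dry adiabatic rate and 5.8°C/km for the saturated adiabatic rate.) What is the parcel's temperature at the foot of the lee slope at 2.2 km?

From 200 m to 2200 m (dry): cools by 9.8 × 2 = 19.6°C, giving -5.1°C.
From 2200 m to 3600 m (saturated): cools by 5.8 × 1.4 = 8.12°C, giving -13.22°C.
From 3600 m to 2200 m (dry descent): warms by 9.8 × 1.4 = 13.72°C, giving 0.5°C.

0.5°C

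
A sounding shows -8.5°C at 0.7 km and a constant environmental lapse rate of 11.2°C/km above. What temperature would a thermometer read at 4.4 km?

Environmental to 4400 m: -11.2 × 3.7 km = -41.44°C, so T = -49.94°C.

-49.94°C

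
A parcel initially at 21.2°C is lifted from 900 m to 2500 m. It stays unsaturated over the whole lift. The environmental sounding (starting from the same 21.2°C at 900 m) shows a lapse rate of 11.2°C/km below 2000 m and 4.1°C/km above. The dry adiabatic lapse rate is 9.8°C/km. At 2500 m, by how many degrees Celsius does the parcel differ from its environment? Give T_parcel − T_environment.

Parcel:
  Dry to 2500 m: -9.8 × 1.6 km = -15.68°C, so T = 5.52°C.
Environment:
  Environment, lower layer to 2000 m: -11.2 × 1.1 km = -12.32°C, so T = 8.88°C.
  Environment, upper layer to 2500 m: -4.1 × 0.5 km = -2.05°C, so T = 6.83°C.
T_parcel − T_env = 5.52 − 6.83 = -1.31°C

-1.31°C (parcel cooler than environment)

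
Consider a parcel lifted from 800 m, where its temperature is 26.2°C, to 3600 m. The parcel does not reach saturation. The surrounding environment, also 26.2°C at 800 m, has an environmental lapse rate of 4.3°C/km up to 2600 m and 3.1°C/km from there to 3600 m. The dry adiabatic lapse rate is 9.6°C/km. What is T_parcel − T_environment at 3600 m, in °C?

-16.04°C (parcel cooler than environment)

Parcel:
  Dry to 3600 m: -9.6 × 2.8 km = -26.88°C, so T = -0.68°C.
Environment:
  Environment, lower layer to 2600 m: -4.3 × 1.8 km = -7.74°C, so T = 18.46°C.
  Environment, upper layer to 3600 m: -3.1 × 1 km = -3.1°C, so T = 15.36°C.
T_parcel − T_env = -0.68 − 15.36 = -16.04°C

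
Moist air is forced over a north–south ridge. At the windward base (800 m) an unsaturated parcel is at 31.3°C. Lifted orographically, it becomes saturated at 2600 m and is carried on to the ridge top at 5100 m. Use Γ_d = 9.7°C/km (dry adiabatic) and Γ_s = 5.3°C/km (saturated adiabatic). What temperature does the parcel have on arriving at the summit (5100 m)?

From 800 m to 2600 m (dry): cools by 9.7 × 1.8 = 17.46°C, giving 13.84°C.
From 2600 m to 5100 m (saturated): cools by 5.3 × 2.5 = 13.25°C, giving 0.59°C.

0.59°C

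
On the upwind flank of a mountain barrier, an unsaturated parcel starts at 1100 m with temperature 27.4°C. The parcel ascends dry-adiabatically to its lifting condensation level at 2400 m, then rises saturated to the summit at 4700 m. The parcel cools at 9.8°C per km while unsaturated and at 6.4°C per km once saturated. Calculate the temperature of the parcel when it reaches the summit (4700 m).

1100–2400 m, dry: Δz = 1.3 km ⇒ ΔT = -12.74°C; T = 14.66°C
2400–4700 m, saturated: Δz = 2.3 km ⇒ ΔT = -14.72°C; T = -0.06°C

-0.06°C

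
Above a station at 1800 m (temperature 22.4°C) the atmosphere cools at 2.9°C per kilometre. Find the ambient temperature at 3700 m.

16.89°C

1800–3700 m, environmental: Δz = 1.9 km ⇒ ΔT = -5.51°C; T = 16.89°C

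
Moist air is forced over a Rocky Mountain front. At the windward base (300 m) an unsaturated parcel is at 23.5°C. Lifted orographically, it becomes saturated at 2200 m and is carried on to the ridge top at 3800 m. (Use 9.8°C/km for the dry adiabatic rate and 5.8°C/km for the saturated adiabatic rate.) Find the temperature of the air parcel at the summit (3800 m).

300 → 2200 m (dry, 9.8°C/km): ΔT = -9.8 × 1.9 = -18.62°C → T = 4.88°C
2200 → 3800 m (saturated, 5.8°C/km): ΔT = -5.8 × 1.6 = -9.28°C → T = -4.4°C

-4.4°C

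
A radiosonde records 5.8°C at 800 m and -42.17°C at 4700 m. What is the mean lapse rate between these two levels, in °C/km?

12.3°C/km

Γ = −ΔT/Δz = (5.8 − (-42.17)) / (4700 − 800) m
  = 47.97°C / 3.9 km = 12.3°C/km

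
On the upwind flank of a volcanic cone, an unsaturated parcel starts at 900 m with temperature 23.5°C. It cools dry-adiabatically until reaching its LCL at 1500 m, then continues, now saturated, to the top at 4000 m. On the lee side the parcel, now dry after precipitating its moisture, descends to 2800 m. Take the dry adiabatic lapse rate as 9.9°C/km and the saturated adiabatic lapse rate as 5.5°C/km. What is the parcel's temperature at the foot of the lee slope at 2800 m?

15.69°C

From 900 m to 1500 m (dry): cools by 9.9 × 0.6 = 5.94°C, giving 17.56°C.
From 1500 m to 4000 m (saturated): cools by 5.5 × 2.5 = 13.75°C, giving 3.81°C.
From 4000 m to 2800 m (dry descent): warms by 9.9 × 1.2 = 11.88°C, giving 15.69°C.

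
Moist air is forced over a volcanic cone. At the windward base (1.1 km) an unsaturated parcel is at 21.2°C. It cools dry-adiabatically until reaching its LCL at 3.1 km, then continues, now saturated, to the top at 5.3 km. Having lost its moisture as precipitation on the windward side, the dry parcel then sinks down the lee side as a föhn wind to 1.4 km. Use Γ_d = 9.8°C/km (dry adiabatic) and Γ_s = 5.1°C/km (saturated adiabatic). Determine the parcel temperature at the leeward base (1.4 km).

From 1100 m to 3100 m (dry): cools by 9.8 × 2 = 19.6°C, giving 1.6°C.
From 3100 m to 5300 m (saturated): cools by 5.1 × 2.2 = 11.22°C, giving -9.62°C.
From 5300 m to 1400 m (dry descent): warms by 9.8 × 3.9 = 38.22°C, giving 28.6°C.

28.6°C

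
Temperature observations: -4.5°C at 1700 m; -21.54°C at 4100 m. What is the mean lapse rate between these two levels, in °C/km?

7.1°C/km

Γ = −ΔT/Δz = (-4.5 − (-21.54)) / (4100 − 1700) m
  = 17.04°C / 2.4 km = 7.1°C/km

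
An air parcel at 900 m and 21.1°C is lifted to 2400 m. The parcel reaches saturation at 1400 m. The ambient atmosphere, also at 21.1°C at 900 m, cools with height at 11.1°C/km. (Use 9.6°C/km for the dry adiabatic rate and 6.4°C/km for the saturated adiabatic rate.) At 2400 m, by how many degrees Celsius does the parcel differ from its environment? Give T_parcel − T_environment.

+5.45°C (parcel warmer than environment)

Parcel:
  900 → 1400 m (dry, 9.6°C/km): ΔT = -9.6 × 0.5 = -4.8°C → T = 16.3°C
  1400 → 2400 m (saturated, 6.4°C/km): ΔT = -6.4 × 1 = -6.4°C → T = 9.9°C
Environment:
  900 → 2400 m (environment, 11.1°C/km): ΔT = -11.1 × 1.5 = -16.65°C → T = 4.45°C
T_parcel − T_env = 9.9 − 4.45 = +5.45°C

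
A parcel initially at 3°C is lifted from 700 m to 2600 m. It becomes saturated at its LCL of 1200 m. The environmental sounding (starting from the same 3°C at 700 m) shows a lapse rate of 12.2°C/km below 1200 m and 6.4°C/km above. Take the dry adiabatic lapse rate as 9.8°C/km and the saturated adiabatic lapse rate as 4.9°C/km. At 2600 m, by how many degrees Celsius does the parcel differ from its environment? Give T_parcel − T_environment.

Parcel:
  Dry to 1200 m: -9.8 × 0.5 km = -4.9°C, so T = -1.9°C.
  Saturated to 2600 m: -4.9 × 1.4 km = -6.86°C, so T = -8.76°C.
Environment:
  Environment, lower layer to 1200 m: -12.2 × 0.5 km = -6.1°C, so T = -3.1°C.
  Environment, upper layer to 2600 m: -6.4 × 1.4 km = -8.96°C, so T = -12.06°C.
T_parcel − T_env = -8.76 − (-12.06) = +3.3°C

+3.3°C (parcel warmer than environment)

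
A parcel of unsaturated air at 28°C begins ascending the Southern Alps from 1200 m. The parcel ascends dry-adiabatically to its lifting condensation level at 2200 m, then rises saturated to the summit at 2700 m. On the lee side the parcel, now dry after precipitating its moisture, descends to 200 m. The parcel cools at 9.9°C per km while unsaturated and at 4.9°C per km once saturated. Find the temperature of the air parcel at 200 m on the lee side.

40.4°C

From 1200 m to 2200 m (dry): cools by 9.9 × 1 = 9.9°C, giving 18.1°C.
From 2200 m to 2700 m (saturated): cools by 4.9 × 0.5 = 2.45°C, giving 15.65°C.
From 2700 m to 200 m (dry descent): warms by 9.9 × 2.5 = 24.75°C, giving 40.4°C.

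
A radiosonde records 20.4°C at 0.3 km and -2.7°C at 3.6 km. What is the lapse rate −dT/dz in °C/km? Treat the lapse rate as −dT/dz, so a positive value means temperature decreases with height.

7°C/km

Γ = −ΔT/Δz = (20.4 − (-2.7)) / (3600 − 300) m
  = 23.1°C / 3.3 km = 7°C/km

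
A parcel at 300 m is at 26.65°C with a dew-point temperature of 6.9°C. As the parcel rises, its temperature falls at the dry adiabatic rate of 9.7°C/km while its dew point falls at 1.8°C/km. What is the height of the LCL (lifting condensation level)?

T and T_d converge at 9.7 − 1.8 = 7.9°C per km
Height above start = (26.65 − 6.9) / 7.9 = 2.5 km
LCL altitude = 300 m + 2500 m = 2800 m

2800 m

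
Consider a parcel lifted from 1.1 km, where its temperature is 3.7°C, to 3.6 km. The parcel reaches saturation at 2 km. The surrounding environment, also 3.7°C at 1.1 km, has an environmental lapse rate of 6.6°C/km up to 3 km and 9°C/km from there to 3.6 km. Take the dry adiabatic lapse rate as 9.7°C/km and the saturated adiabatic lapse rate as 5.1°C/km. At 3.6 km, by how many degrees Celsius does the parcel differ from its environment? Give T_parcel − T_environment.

Parcel:
  Dry to 2000 m: -9.7 × 0.9 km = -8.73°C, so T = -5.03°C.
  Saturated to 3600 m: -5.1 × 1.6 km = -8.16°C, so T = -13.19°C.
Environment:
  Environment, lower layer to 3000 m: -6.6 × 1.9 km = -12.54°C, so T = -8.84°C.
  Environment, upper layer to 3600 m: -9 × 0.6 km = -5.4°C, so T = -14.24°C.
T_parcel − T_env = -13.19 − (-14.24) = +1.05°C

+1.05°C (parcel warmer than environment)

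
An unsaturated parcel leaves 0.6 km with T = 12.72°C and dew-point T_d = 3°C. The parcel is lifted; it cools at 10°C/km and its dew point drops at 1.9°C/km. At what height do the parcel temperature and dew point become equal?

T and T_d converge at 10 − 1.9 = 8.1°C per km
Height above start = (12.72 − 3) / 8.1 = 1.2 km
LCL altitude = 600 m + 1200 m = 1800 m

1.8 km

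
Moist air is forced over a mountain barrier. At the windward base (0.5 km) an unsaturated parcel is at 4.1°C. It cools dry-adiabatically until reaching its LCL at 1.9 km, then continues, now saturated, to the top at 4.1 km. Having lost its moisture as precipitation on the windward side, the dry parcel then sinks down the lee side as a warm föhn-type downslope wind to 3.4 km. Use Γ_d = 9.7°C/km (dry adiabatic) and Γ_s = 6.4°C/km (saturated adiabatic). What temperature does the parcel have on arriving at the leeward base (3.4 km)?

500–1900 m, dry: Δz = 1.4 km ⇒ ΔT = -13.58°C; T = -9.48°C
1900–4100 m, saturated: Δz = 2.2 km ⇒ ΔT = -14.08°C; T = -23.56°C
4100–3400 m, dry descent: Δz = 0.7 km ⇒ ΔT = +6.79°C; T = -16.77°C

-16.77°C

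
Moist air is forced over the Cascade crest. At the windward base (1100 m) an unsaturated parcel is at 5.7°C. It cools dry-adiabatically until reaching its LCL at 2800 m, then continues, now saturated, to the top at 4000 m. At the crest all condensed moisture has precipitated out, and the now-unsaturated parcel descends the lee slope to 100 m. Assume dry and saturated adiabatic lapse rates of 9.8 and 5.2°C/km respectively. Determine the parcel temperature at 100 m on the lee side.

Dry to 2800 m: -9.8 × 1.7 km = -16.66°C, so T = -10.96°C.
Saturated to 4000 m: -5.2 × 1.2 km = -6.24°C, so T = -17.2°C.
Dry descent to 100 m: +9.8 × 3.9 km = +38.22°C, so T = 21.02°C.

21.02°C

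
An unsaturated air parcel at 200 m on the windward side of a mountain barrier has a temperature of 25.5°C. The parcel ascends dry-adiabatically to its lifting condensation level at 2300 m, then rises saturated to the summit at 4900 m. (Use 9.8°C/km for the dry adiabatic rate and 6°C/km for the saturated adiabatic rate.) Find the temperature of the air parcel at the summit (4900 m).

-10.68°C

200 → 2300 m (dry, 9.8°C/km): ΔT = -9.8 × 2.1 = -20.58°C → T = 4.92°C
2300 → 4900 m (saturated, 6°C/km): ΔT = -6 × 2.6 = -15.6°C → T = -10.68°C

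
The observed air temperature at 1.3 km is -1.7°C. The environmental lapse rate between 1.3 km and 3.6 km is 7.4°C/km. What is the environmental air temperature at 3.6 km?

-18.72°C

From 1300 m to 3600 m (environmental): cools by 7.4 × 2.3 = 17.02°C, giving -18.72°C.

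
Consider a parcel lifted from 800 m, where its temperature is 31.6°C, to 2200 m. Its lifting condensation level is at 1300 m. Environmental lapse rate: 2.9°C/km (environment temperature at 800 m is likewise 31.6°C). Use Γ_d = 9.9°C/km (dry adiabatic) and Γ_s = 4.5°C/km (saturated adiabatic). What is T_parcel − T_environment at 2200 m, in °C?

-4.94°C (parcel cooler than environment)

Parcel:
  Dry to 1300 m: -9.9 × 0.5 km = -4.95°C, so T = 26.65°C.
  Saturated to 2200 m: -4.5 × 0.9 km = -4.05°C, so T = 22.6°C.
Environment:
  Environment to 2200 m: -2.9 × 1.4 km = -4.06°C, so T = 27.54°C.
T_parcel − T_env = 22.6 − 27.54 = -4.94°C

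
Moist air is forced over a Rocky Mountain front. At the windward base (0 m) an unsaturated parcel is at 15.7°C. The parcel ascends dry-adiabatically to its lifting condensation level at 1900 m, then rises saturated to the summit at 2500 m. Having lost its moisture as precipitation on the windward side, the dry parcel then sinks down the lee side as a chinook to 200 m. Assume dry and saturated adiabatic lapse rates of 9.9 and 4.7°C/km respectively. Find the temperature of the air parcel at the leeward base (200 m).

0–1900 m, dry: Δz = 1.9 km ⇒ ΔT = -18.81°C; T = -3.11°C
1900–2500 m, saturated: Δz = 0.6 km ⇒ ΔT = -2.82°C; T = -5.93°C
2500–200 m, dry descent: Δz = 2.3 km ⇒ ΔT = +22.77°C; T = 16.84°C

16.84°C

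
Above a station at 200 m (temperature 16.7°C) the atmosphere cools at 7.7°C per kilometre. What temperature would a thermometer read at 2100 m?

200–2100 m, environmental: Δz = 1.9 km ⇒ ΔT = -14.63°C; T = 2.07°C

2.07°C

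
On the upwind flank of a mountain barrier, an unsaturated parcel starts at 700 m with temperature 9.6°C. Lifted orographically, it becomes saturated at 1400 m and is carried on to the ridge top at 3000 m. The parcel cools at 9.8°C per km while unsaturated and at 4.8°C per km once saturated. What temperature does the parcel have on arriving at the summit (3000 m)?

Dry to 1400 m: -9.8 × 0.7 km = -6.86°C, so T = 2.74°C.
Saturated to 3000 m: -4.8 × 1.6 km = -7.68°C, so T = -4.94°C.

-4.94°C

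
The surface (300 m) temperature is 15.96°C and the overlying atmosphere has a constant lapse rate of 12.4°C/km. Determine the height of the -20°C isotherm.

Height above start = (15.96 − (-20)) / 12.4 = 2.9 km
Altitude = 300 m + 2900 m = 3200 m

3200 m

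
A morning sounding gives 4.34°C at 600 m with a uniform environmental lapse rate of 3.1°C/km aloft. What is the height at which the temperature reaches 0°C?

Height above start = (4.34 − 0) / 3.1 = 1.4 km
Altitude = 600 m + 1400 m = 2000 m

2000 m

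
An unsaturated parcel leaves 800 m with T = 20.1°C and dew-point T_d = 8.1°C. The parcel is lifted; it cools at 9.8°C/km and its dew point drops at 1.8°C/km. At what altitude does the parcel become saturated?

T and T_d converge at 9.8 − 1.8 = 8°C per km
Height above start = (20.1 − 8.1) / 8 = 1.5 km
LCL altitude = 800 m + 1500 m = 2300 m

2300 m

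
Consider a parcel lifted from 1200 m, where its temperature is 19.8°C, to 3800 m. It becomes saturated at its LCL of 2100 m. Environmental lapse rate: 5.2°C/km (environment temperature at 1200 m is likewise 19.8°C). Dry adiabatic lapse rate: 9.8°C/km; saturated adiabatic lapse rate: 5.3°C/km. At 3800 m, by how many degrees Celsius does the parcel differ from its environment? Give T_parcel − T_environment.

Parcel:
  From 1200 m to 2100 m (dry): cools by 9.8 × 0.9 = 8.82°C, giving 10.98°C.
  From 2100 m to 3800 m (saturated): cools by 5.3 × 1.7 = 9.01°C, giving 1.97°C.
Environment:
  From 1200 m to 3800 m (environment): cools by 5.2 × 2.6 = 13.52°C, giving 6.28°C.
T_parcel − T_env = 1.97 − 6.28 = -4.31°C

-4.31°C (parcel cooler than environment)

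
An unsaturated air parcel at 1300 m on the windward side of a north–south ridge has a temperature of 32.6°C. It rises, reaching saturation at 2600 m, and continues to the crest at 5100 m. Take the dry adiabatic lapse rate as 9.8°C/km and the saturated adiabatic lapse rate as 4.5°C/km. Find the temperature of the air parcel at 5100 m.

8.61°C

1300–2600 m, dry: Δz = 1.3 km ⇒ ΔT = -12.74°C; T = 19.86°C
2600–5100 m, saturated: Δz = 2.5 km ⇒ ΔT = -11.25°C; T = 8.61°C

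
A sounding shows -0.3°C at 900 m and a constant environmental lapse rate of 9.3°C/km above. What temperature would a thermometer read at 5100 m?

-39.36°C

From 900 m to 5100 m (environmental): cools by 9.3 × 4.2 = 39.06°C, giving -39.36°C.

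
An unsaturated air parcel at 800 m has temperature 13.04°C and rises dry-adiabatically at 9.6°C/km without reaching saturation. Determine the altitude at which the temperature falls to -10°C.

Height above start = (13.04 − (-10)) / 9.6 = 2.4 km
Altitude = 800 m + 2400 m = 3200 m

3200 m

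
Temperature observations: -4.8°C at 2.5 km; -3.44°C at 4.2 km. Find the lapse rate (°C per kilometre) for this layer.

-0.8°C/km

Γ = −ΔT/Δz = (-4.8 − (-3.44)) / (4200 − 2500) m
  = -1.36°C / 1.7 km = -0.8°C/km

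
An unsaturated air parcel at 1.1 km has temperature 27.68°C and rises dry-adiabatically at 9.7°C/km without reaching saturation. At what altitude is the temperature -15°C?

5.5 km

Height above start = (27.68 − (-15)) / 9.7 = 4.4 km
Altitude = 1100 m + 4400 m = 5500 m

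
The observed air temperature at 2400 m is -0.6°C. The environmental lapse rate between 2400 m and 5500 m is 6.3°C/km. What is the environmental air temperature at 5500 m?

Environmental to 5500 m: -6.3 × 3.1 km = -19.53°C, so T = -20.13°C.

-20.13°C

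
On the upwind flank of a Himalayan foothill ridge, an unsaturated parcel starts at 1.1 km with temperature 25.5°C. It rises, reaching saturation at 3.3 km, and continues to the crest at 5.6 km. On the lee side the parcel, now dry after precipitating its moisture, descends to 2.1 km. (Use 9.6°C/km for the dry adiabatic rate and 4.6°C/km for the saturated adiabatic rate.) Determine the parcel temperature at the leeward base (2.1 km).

27.4°C

1100–3300 m, dry: Δz = 2.2 km ⇒ ΔT = -21.12°C; T = 4.38°C
3300–5600 m, saturated: Δz = 2.3 km ⇒ ΔT = -10.58°C; T = -6.2°C
5600–2100 m, dry descent: Δz = 3.5 km ⇒ ΔT = +33.6°C; T = 27.4°C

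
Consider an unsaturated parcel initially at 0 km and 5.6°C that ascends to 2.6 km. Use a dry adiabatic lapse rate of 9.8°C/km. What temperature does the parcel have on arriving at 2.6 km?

-19.88°C

0 → 2600 m (dry adiabatic, 9.8°C/km): ΔT = -9.8 × 2.6 = -25.48°C → T = -19.88°C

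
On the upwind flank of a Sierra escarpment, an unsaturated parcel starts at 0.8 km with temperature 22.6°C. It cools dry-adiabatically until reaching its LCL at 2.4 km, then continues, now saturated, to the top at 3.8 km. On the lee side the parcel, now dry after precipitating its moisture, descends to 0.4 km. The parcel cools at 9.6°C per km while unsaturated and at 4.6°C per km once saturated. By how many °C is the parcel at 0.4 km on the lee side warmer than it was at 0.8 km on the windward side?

+10.84°C

Dry to 2400 m: -9.6 × 1.6 km = -15.36°C, so T = 7.24°C.
Saturated to 3800 m: -4.6 × 1.4 km = -6.44°C, so T = 0.8°C.
Dry descent to 400 m: +9.6 × 3.4 km = +32.64°C, so T = 33.44°C.
Net change vs windward start: 33.44 − 22.6 = +10.84°C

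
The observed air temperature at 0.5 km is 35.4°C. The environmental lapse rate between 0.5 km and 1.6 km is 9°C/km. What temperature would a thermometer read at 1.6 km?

Environmental to 1600 m: -9 × 1.1 km = -9.9°C, so T = 25.5°C.

25.5°C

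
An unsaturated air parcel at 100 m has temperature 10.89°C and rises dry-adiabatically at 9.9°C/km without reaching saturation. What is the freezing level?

Height above start = (10.89 − 0) / 9.9 = 1.1 km
Altitude = 100 m + 1100 m = 1200 m

1200 m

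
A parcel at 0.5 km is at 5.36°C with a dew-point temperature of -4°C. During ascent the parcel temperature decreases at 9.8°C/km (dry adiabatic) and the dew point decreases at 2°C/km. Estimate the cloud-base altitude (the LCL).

1.7 km

T and T_d converge at 9.8 − 2 = 7.8°C per km
Height above start = (5.36 − (-4)) / 7.8 = 1.2 km
LCL altitude = 500 m + 1200 m = 1700 m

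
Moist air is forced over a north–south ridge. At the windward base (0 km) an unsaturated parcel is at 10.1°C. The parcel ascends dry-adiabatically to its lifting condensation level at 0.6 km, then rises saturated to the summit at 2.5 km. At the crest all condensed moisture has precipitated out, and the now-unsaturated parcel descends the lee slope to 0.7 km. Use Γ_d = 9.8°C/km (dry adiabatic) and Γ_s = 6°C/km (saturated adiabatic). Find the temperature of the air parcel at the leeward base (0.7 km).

0–600 m, dry: Δz = 0.6 km ⇒ ΔT = -5.88°C; T = 4.22°C
600–2500 m, saturated: Δz = 1.9 km ⇒ ΔT = -11.4°C; T = -7.18°C
2500–700 m, dry descent: Δz = 1.8 km ⇒ ΔT = +17.64°C; T = 10.46°C

10.46°C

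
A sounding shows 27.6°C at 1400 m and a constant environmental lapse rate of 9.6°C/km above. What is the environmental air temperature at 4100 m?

1.68°C

1400 → 4100 m (environmental, 9.6°C/km): ΔT = -9.6 × 2.7 = -25.92°C → T = 1.68°C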